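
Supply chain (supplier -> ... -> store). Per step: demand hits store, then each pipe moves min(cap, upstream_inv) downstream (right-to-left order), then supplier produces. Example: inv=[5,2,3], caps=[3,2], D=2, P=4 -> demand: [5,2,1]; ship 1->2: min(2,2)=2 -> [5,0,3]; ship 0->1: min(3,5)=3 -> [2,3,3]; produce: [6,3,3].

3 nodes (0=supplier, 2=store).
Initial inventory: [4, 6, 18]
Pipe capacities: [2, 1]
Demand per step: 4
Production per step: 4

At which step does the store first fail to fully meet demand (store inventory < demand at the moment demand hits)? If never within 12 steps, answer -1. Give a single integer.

Step 1: demand=4,sold=4 ship[1->2]=1 ship[0->1]=2 prod=4 -> [6 7 15]
Step 2: demand=4,sold=4 ship[1->2]=1 ship[0->1]=2 prod=4 -> [8 8 12]
Step 3: demand=4,sold=4 ship[1->2]=1 ship[0->1]=2 prod=4 -> [10 9 9]
Step 4: demand=4,sold=4 ship[1->2]=1 ship[0->1]=2 prod=4 -> [12 10 6]
Step 5: demand=4,sold=4 ship[1->2]=1 ship[0->1]=2 prod=4 -> [14 11 3]
Step 6: demand=4,sold=3 ship[1->2]=1 ship[0->1]=2 prod=4 -> [16 12 1]
Step 7: demand=4,sold=1 ship[1->2]=1 ship[0->1]=2 prod=4 -> [18 13 1]
Step 8: demand=4,sold=1 ship[1->2]=1 ship[0->1]=2 prod=4 -> [20 14 1]
Step 9: demand=4,sold=1 ship[1->2]=1 ship[0->1]=2 prod=4 -> [22 15 1]
Step 10: demand=4,sold=1 ship[1->2]=1 ship[0->1]=2 prod=4 -> [24 16 1]
Step 11: demand=4,sold=1 ship[1->2]=1 ship[0->1]=2 prod=4 -> [26 17 1]
Step 12: demand=4,sold=1 ship[1->2]=1 ship[0->1]=2 prod=4 -> [28 18 1]
First stockout at step 6

6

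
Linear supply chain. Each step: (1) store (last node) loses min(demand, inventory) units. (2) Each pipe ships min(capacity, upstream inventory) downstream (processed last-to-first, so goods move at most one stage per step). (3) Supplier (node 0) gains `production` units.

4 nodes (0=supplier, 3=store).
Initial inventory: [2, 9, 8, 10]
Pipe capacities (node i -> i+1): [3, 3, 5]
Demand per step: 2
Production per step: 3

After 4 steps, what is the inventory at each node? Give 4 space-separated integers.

Step 1: demand=2,sold=2 ship[2->3]=5 ship[1->2]=3 ship[0->1]=2 prod=3 -> inv=[3 8 6 13]
Step 2: demand=2,sold=2 ship[2->3]=5 ship[1->2]=3 ship[0->1]=3 prod=3 -> inv=[3 8 4 16]
Step 3: demand=2,sold=2 ship[2->3]=4 ship[1->2]=3 ship[0->1]=3 prod=3 -> inv=[3 8 3 18]
Step 4: demand=2,sold=2 ship[2->3]=3 ship[1->2]=3 ship[0->1]=3 prod=3 -> inv=[3 8 3 19]

3 8 3 19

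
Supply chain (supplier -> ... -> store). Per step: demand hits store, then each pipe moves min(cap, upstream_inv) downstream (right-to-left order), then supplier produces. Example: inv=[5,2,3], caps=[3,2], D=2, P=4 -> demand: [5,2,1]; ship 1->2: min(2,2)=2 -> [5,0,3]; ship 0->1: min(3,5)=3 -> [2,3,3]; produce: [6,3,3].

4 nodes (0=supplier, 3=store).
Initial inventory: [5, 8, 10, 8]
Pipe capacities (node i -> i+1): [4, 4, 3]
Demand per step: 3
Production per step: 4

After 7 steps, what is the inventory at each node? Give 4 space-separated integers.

Step 1: demand=3,sold=3 ship[2->3]=3 ship[1->2]=4 ship[0->1]=4 prod=4 -> inv=[5 8 11 8]
Step 2: demand=3,sold=3 ship[2->3]=3 ship[1->2]=4 ship[0->1]=4 prod=4 -> inv=[5 8 12 8]
Step 3: demand=3,sold=3 ship[2->3]=3 ship[1->2]=4 ship[0->1]=4 prod=4 -> inv=[5 8 13 8]
Step 4: demand=3,sold=3 ship[2->3]=3 ship[1->2]=4 ship[0->1]=4 prod=4 -> inv=[5 8 14 8]
Step 5: demand=3,sold=3 ship[2->3]=3 ship[1->2]=4 ship[0->1]=4 prod=4 -> inv=[5 8 15 8]
Step 6: demand=3,sold=3 ship[2->3]=3 ship[1->2]=4 ship[0->1]=4 prod=4 -> inv=[5 8 16 8]
Step 7: demand=3,sold=3 ship[2->3]=3 ship[1->2]=4 ship[0->1]=4 prod=4 -> inv=[5 8 17 8]

5 8 17 8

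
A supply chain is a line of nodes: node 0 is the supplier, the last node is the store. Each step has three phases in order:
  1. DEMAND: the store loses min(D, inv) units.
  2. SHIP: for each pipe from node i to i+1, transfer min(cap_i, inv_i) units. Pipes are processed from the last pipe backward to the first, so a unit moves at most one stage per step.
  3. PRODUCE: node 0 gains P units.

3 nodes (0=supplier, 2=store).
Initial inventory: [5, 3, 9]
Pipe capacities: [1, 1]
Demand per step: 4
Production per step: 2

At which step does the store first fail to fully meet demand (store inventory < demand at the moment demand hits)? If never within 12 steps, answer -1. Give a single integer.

Step 1: demand=4,sold=4 ship[1->2]=1 ship[0->1]=1 prod=2 -> [6 3 6]
Step 2: demand=4,sold=4 ship[1->2]=1 ship[0->1]=1 prod=2 -> [7 3 3]
Step 3: demand=4,sold=3 ship[1->2]=1 ship[0->1]=1 prod=2 -> [8 3 1]
Step 4: demand=4,sold=1 ship[1->2]=1 ship[0->1]=1 prod=2 -> [9 3 1]
Step 5: demand=4,sold=1 ship[1->2]=1 ship[0->1]=1 prod=2 -> [10 3 1]
Step 6: demand=4,sold=1 ship[1->2]=1 ship[0->1]=1 prod=2 -> [11 3 1]
Step 7: demand=4,sold=1 ship[1->2]=1 ship[0->1]=1 prod=2 -> [12 3 1]
Step 8: demand=4,sold=1 ship[1->2]=1 ship[0->1]=1 prod=2 -> [13 3 1]
Step 9: demand=4,sold=1 ship[1->2]=1 ship[0->1]=1 prod=2 -> [14 3 1]
Step 10: demand=4,sold=1 ship[1->2]=1 ship[0->1]=1 prod=2 -> [15 3 1]
Step 11: demand=4,sold=1 ship[1->2]=1 ship[0->1]=1 prod=2 -> [16 3 1]
Step 12: demand=4,sold=1 ship[1->2]=1 ship[0->1]=1 prod=2 -> [17 3 1]
First stockout at step 3

3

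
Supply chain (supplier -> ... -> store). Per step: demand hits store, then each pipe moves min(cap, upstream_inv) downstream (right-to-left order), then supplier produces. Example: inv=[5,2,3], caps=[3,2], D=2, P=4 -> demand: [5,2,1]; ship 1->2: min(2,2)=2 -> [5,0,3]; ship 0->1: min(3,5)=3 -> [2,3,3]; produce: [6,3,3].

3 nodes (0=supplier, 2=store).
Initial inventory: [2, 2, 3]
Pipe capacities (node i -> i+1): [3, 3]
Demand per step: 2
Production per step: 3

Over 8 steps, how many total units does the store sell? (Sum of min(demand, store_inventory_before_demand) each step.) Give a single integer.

Step 1: sold=2 (running total=2) -> [3 2 3]
Step 2: sold=2 (running total=4) -> [3 3 3]
Step 3: sold=2 (running total=6) -> [3 3 4]
Step 4: sold=2 (running total=8) -> [3 3 5]
Step 5: sold=2 (running total=10) -> [3 3 6]
Step 6: sold=2 (running total=12) -> [3 3 7]
Step 7: sold=2 (running total=14) -> [3 3 8]
Step 8: sold=2 (running total=16) -> [3 3 9]

Answer: 16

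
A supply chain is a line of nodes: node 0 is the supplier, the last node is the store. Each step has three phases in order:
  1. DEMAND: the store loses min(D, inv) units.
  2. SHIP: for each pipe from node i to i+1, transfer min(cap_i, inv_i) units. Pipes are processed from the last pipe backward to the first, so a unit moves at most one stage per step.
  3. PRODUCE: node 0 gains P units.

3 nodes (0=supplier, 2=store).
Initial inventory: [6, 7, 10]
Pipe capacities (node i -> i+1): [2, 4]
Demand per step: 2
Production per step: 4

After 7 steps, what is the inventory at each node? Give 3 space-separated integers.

Step 1: demand=2,sold=2 ship[1->2]=4 ship[0->1]=2 prod=4 -> inv=[8 5 12]
Step 2: demand=2,sold=2 ship[1->2]=4 ship[0->1]=2 prod=4 -> inv=[10 3 14]
Step 3: demand=2,sold=2 ship[1->2]=3 ship[0->1]=2 prod=4 -> inv=[12 2 15]
Step 4: demand=2,sold=2 ship[1->2]=2 ship[0->1]=2 prod=4 -> inv=[14 2 15]
Step 5: demand=2,sold=2 ship[1->2]=2 ship[0->1]=2 prod=4 -> inv=[16 2 15]
Step 6: demand=2,sold=2 ship[1->2]=2 ship[0->1]=2 prod=4 -> inv=[18 2 15]
Step 7: demand=2,sold=2 ship[1->2]=2 ship[0->1]=2 prod=4 -> inv=[20 2 15]

20 2 15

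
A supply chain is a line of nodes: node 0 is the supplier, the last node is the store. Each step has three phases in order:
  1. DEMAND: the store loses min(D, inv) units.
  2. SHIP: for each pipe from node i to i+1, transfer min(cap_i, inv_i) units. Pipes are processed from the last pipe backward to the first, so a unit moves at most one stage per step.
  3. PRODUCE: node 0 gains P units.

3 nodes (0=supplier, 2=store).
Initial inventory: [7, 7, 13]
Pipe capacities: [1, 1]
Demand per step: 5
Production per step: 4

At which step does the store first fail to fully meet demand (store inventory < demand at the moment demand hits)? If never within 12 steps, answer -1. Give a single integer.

Step 1: demand=5,sold=5 ship[1->2]=1 ship[0->1]=1 prod=4 -> [10 7 9]
Step 2: demand=5,sold=5 ship[1->2]=1 ship[0->1]=1 prod=4 -> [13 7 5]
Step 3: demand=5,sold=5 ship[1->2]=1 ship[0->1]=1 prod=4 -> [16 7 1]
Step 4: demand=5,sold=1 ship[1->2]=1 ship[0->1]=1 prod=4 -> [19 7 1]
Step 5: demand=5,sold=1 ship[1->2]=1 ship[0->1]=1 prod=4 -> [22 7 1]
Step 6: demand=5,sold=1 ship[1->2]=1 ship[0->1]=1 prod=4 -> [25 7 1]
Step 7: demand=5,sold=1 ship[1->2]=1 ship[0->1]=1 prod=4 -> [28 7 1]
Step 8: demand=5,sold=1 ship[1->2]=1 ship[0->1]=1 prod=4 -> [31 7 1]
Step 9: demand=5,sold=1 ship[1->2]=1 ship[0->1]=1 prod=4 -> [34 7 1]
Step 10: demand=5,sold=1 ship[1->2]=1 ship[0->1]=1 prod=4 -> [37 7 1]
Step 11: demand=5,sold=1 ship[1->2]=1 ship[0->1]=1 prod=4 -> [40 7 1]
Step 12: demand=5,sold=1 ship[1->2]=1 ship[0->1]=1 prod=4 -> [43 7 1]
First stockout at step 4

4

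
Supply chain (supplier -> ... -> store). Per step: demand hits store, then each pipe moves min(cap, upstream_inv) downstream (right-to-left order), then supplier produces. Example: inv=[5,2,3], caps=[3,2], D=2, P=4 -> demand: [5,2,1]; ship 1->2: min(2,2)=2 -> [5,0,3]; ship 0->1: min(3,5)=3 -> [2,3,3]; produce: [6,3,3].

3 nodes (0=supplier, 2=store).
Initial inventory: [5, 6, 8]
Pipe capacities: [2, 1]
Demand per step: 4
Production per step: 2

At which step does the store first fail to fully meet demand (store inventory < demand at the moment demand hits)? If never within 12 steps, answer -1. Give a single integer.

Step 1: demand=4,sold=4 ship[1->2]=1 ship[0->1]=2 prod=2 -> [5 7 5]
Step 2: demand=4,sold=4 ship[1->2]=1 ship[0->1]=2 prod=2 -> [5 8 2]
Step 3: demand=4,sold=2 ship[1->2]=1 ship[0->1]=2 prod=2 -> [5 9 1]
Step 4: demand=4,sold=1 ship[1->2]=1 ship[0->1]=2 prod=2 -> [5 10 1]
Step 5: demand=4,sold=1 ship[1->2]=1 ship[0->1]=2 prod=2 -> [5 11 1]
Step 6: demand=4,sold=1 ship[1->2]=1 ship[0->1]=2 prod=2 -> [5 12 1]
Step 7: demand=4,sold=1 ship[1->2]=1 ship[0->1]=2 prod=2 -> [5 13 1]
Step 8: demand=4,sold=1 ship[1->2]=1 ship[0->1]=2 prod=2 -> [5 14 1]
Step 9: demand=4,sold=1 ship[1->2]=1 ship[0->1]=2 prod=2 -> [5 15 1]
Step 10: demand=4,sold=1 ship[1->2]=1 ship[0->1]=2 prod=2 -> [5 16 1]
Step 11: demand=4,sold=1 ship[1->2]=1 ship[0->1]=2 prod=2 -> [5 17 1]
Step 12: demand=4,sold=1 ship[1->2]=1 ship[0->1]=2 prod=2 -> [5 18 1]
First stockout at step 3

3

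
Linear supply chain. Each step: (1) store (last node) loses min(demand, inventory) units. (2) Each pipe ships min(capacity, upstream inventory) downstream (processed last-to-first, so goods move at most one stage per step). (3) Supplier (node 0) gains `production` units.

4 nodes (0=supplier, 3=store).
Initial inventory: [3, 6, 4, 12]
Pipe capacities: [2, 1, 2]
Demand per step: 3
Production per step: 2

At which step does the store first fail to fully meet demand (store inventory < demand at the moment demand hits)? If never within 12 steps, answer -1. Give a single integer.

Step 1: demand=3,sold=3 ship[2->3]=2 ship[1->2]=1 ship[0->1]=2 prod=2 -> [3 7 3 11]
Step 2: demand=3,sold=3 ship[2->3]=2 ship[1->2]=1 ship[0->1]=2 prod=2 -> [3 8 2 10]
Step 3: demand=3,sold=3 ship[2->3]=2 ship[1->2]=1 ship[0->1]=2 prod=2 -> [3 9 1 9]
Step 4: demand=3,sold=3 ship[2->3]=1 ship[1->2]=1 ship[0->1]=2 prod=2 -> [3 10 1 7]
Step 5: demand=3,sold=3 ship[2->3]=1 ship[1->2]=1 ship[0->1]=2 prod=2 -> [3 11 1 5]
Step 6: demand=3,sold=3 ship[2->3]=1 ship[1->2]=1 ship[0->1]=2 prod=2 -> [3 12 1 3]
Step 7: demand=3,sold=3 ship[2->3]=1 ship[1->2]=1 ship[0->1]=2 prod=2 -> [3 13 1 1]
Step 8: demand=3,sold=1 ship[2->3]=1 ship[1->2]=1 ship[0->1]=2 prod=2 -> [3 14 1 1]
Step 9: demand=3,sold=1 ship[2->3]=1 ship[1->2]=1 ship[0->1]=2 prod=2 -> [3 15 1 1]
Step 10: demand=3,sold=1 ship[2->3]=1 ship[1->2]=1 ship[0->1]=2 prod=2 -> [3 16 1 1]
Step 11: demand=3,sold=1 ship[2->3]=1 ship[1->2]=1 ship[0->1]=2 prod=2 -> [3 17 1 1]
Step 12: demand=3,sold=1 ship[2->3]=1 ship[1->2]=1 ship[0->1]=2 prod=2 -> [3 18 1 1]
First stockout at step 8

8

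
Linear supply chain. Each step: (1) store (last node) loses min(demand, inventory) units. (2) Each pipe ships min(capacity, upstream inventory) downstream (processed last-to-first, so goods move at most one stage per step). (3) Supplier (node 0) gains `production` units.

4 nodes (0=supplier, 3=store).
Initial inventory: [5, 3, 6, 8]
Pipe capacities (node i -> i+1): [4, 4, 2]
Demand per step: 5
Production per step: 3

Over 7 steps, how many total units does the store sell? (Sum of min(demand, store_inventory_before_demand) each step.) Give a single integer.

Answer: 20

Derivation:
Step 1: sold=5 (running total=5) -> [4 4 7 5]
Step 2: sold=5 (running total=10) -> [3 4 9 2]
Step 3: sold=2 (running total=12) -> [3 3 11 2]
Step 4: sold=2 (running total=14) -> [3 3 12 2]
Step 5: sold=2 (running total=16) -> [3 3 13 2]
Step 6: sold=2 (running total=18) -> [3 3 14 2]
Step 7: sold=2 (running total=20) -> [3 3 15 2]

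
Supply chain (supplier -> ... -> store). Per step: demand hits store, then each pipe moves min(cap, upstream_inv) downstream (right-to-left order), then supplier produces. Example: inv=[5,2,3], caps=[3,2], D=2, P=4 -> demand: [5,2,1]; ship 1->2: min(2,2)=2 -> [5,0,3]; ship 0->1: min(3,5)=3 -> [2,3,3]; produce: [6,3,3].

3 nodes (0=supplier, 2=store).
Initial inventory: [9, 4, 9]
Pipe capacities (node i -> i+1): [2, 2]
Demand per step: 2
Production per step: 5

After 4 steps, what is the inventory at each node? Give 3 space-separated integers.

Step 1: demand=2,sold=2 ship[1->2]=2 ship[0->1]=2 prod=5 -> inv=[12 4 9]
Step 2: demand=2,sold=2 ship[1->2]=2 ship[0->1]=2 prod=5 -> inv=[15 4 9]
Step 3: demand=2,sold=2 ship[1->2]=2 ship[0->1]=2 prod=5 -> inv=[18 4 9]
Step 4: demand=2,sold=2 ship[1->2]=2 ship[0->1]=2 prod=5 -> inv=[21 4 9]

21 4 9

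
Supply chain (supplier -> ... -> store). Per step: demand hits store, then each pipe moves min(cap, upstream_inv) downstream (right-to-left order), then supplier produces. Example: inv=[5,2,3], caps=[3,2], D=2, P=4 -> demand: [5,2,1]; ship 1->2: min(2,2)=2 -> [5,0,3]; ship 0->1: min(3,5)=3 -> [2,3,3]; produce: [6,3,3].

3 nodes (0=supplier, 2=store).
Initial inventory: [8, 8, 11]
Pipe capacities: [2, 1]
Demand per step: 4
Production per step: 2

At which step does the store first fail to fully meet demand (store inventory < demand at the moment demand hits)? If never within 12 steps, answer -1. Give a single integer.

Step 1: demand=4,sold=4 ship[1->2]=1 ship[0->1]=2 prod=2 -> [8 9 8]
Step 2: demand=4,sold=4 ship[1->2]=1 ship[0->1]=2 prod=2 -> [8 10 5]
Step 3: demand=4,sold=4 ship[1->2]=1 ship[0->1]=2 prod=2 -> [8 11 2]
Step 4: demand=4,sold=2 ship[1->2]=1 ship[0->1]=2 prod=2 -> [8 12 1]
Step 5: demand=4,sold=1 ship[1->2]=1 ship[0->1]=2 prod=2 -> [8 13 1]
Step 6: demand=4,sold=1 ship[1->2]=1 ship[0->1]=2 prod=2 -> [8 14 1]
Step 7: demand=4,sold=1 ship[1->2]=1 ship[0->1]=2 prod=2 -> [8 15 1]
Step 8: demand=4,sold=1 ship[1->2]=1 ship[0->1]=2 prod=2 -> [8 16 1]
Step 9: demand=4,sold=1 ship[1->2]=1 ship[0->1]=2 prod=2 -> [8 17 1]
Step 10: demand=4,sold=1 ship[1->2]=1 ship[0->1]=2 prod=2 -> [8 18 1]
Step 11: demand=4,sold=1 ship[1->2]=1 ship[0->1]=2 prod=2 -> [8 19 1]
Step 12: demand=4,sold=1 ship[1->2]=1 ship[0->1]=2 prod=2 -> [8 20 1]
First stockout at step 4

4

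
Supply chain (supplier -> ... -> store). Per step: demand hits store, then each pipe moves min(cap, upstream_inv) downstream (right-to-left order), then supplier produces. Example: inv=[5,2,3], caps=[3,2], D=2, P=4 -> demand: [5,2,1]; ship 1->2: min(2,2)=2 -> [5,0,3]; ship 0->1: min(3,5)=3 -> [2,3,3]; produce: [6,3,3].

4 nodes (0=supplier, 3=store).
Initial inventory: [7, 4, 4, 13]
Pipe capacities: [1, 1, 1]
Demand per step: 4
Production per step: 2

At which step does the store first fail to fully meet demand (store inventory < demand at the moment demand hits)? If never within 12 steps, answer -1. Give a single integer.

Step 1: demand=4,sold=4 ship[2->3]=1 ship[1->2]=1 ship[0->1]=1 prod=2 -> [8 4 4 10]
Step 2: demand=4,sold=4 ship[2->3]=1 ship[1->2]=1 ship[0->1]=1 prod=2 -> [9 4 4 7]
Step 3: demand=4,sold=4 ship[2->3]=1 ship[1->2]=1 ship[0->1]=1 prod=2 -> [10 4 4 4]
Step 4: demand=4,sold=4 ship[2->3]=1 ship[1->2]=1 ship[0->1]=1 prod=2 -> [11 4 4 1]
Step 5: demand=4,sold=1 ship[2->3]=1 ship[1->2]=1 ship[0->1]=1 prod=2 -> [12 4 4 1]
Step 6: demand=4,sold=1 ship[2->3]=1 ship[1->2]=1 ship[0->1]=1 prod=2 -> [13 4 4 1]
Step 7: demand=4,sold=1 ship[2->3]=1 ship[1->2]=1 ship[0->1]=1 prod=2 -> [14 4 4 1]
Step 8: demand=4,sold=1 ship[2->3]=1 ship[1->2]=1 ship[0->1]=1 prod=2 -> [15 4 4 1]
Step 9: demand=4,sold=1 ship[2->3]=1 ship[1->2]=1 ship[0->1]=1 prod=2 -> [16 4 4 1]
Step 10: demand=4,sold=1 ship[2->3]=1 ship[1->2]=1 ship[0->1]=1 prod=2 -> [17 4 4 1]
Step 11: demand=4,sold=1 ship[2->3]=1 ship[1->2]=1 ship[0->1]=1 prod=2 -> [18 4 4 1]
Step 12: demand=4,sold=1 ship[2->3]=1 ship[1->2]=1 ship[0->1]=1 prod=2 -> [19 4 4 1]
First stockout at step 5

5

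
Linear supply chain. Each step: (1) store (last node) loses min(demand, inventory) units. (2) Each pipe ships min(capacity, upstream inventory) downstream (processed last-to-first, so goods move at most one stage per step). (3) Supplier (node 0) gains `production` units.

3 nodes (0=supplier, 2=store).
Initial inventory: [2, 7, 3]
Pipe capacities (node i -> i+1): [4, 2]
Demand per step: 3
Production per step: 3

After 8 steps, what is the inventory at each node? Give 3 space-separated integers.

Step 1: demand=3,sold=3 ship[1->2]=2 ship[0->1]=2 prod=3 -> inv=[3 7 2]
Step 2: demand=3,sold=2 ship[1->2]=2 ship[0->1]=3 prod=3 -> inv=[3 8 2]
Step 3: demand=3,sold=2 ship[1->2]=2 ship[0->1]=3 prod=3 -> inv=[3 9 2]
Step 4: demand=3,sold=2 ship[1->2]=2 ship[0->1]=3 prod=3 -> inv=[3 10 2]
Step 5: demand=3,sold=2 ship[1->2]=2 ship[0->1]=3 prod=3 -> inv=[3 11 2]
Step 6: demand=3,sold=2 ship[1->2]=2 ship[0->1]=3 prod=3 -> inv=[3 12 2]
Step 7: demand=3,sold=2 ship[1->2]=2 ship[0->1]=3 prod=3 -> inv=[3 13 2]
Step 8: demand=3,sold=2 ship[1->2]=2 ship[0->1]=3 prod=3 -> inv=[3 14 2]

3 14 2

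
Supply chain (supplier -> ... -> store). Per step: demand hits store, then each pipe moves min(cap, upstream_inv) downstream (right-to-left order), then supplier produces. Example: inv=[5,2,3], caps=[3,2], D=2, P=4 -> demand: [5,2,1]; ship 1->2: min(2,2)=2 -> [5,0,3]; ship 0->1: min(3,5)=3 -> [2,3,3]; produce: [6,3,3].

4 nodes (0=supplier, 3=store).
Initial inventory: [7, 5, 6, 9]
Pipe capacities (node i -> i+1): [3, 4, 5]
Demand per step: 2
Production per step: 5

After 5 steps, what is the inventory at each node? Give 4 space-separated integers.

Step 1: demand=2,sold=2 ship[2->3]=5 ship[1->2]=4 ship[0->1]=3 prod=5 -> inv=[9 4 5 12]
Step 2: demand=2,sold=2 ship[2->3]=5 ship[1->2]=4 ship[0->1]=3 prod=5 -> inv=[11 3 4 15]
Step 3: demand=2,sold=2 ship[2->3]=4 ship[1->2]=3 ship[0->1]=3 prod=5 -> inv=[13 3 3 17]
Step 4: demand=2,sold=2 ship[2->3]=3 ship[1->2]=3 ship[0->1]=3 prod=5 -> inv=[15 3 3 18]
Step 5: demand=2,sold=2 ship[2->3]=3 ship[1->2]=3 ship[0->1]=3 prod=5 -> inv=[17 3 3 19]

17 3 3 19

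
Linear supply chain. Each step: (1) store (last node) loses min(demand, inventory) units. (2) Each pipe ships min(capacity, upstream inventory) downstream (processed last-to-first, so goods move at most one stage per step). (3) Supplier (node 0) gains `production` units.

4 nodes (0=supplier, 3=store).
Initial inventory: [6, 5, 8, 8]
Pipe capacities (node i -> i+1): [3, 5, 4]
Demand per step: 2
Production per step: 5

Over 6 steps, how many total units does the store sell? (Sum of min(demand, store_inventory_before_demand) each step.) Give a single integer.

Answer: 12

Derivation:
Step 1: sold=2 (running total=2) -> [8 3 9 10]
Step 2: sold=2 (running total=4) -> [10 3 8 12]
Step 3: sold=2 (running total=6) -> [12 3 7 14]
Step 4: sold=2 (running total=8) -> [14 3 6 16]
Step 5: sold=2 (running total=10) -> [16 3 5 18]
Step 6: sold=2 (running total=12) -> [18 3 4 20]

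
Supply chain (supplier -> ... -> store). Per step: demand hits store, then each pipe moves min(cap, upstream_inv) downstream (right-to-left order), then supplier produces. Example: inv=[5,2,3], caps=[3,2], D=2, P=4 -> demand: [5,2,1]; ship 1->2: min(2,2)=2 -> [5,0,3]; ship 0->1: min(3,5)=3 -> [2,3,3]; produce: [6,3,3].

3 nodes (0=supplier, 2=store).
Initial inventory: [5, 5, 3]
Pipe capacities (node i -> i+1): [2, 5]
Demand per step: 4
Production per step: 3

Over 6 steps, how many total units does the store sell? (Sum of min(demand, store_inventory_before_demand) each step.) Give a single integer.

Step 1: sold=3 (running total=3) -> [6 2 5]
Step 2: sold=4 (running total=7) -> [7 2 3]
Step 3: sold=3 (running total=10) -> [8 2 2]
Step 4: sold=2 (running total=12) -> [9 2 2]
Step 5: sold=2 (running total=14) -> [10 2 2]
Step 6: sold=2 (running total=16) -> [11 2 2]

Answer: 16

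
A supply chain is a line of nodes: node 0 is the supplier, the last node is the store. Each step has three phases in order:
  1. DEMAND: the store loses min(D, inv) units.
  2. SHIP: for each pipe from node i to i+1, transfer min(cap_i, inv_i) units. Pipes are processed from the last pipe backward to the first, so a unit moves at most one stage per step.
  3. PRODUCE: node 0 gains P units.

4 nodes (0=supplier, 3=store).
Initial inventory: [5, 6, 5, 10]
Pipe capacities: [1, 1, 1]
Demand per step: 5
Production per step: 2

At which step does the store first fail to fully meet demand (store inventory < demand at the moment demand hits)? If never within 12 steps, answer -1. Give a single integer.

Step 1: demand=5,sold=5 ship[2->3]=1 ship[1->2]=1 ship[0->1]=1 prod=2 -> [6 6 5 6]
Step 2: demand=5,sold=5 ship[2->3]=1 ship[1->2]=1 ship[0->1]=1 prod=2 -> [7 6 5 2]
Step 3: demand=5,sold=2 ship[2->3]=1 ship[1->2]=1 ship[0->1]=1 prod=2 -> [8 6 5 1]
Step 4: demand=5,sold=1 ship[2->3]=1 ship[1->2]=1 ship[0->1]=1 prod=2 -> [9 6 5 1]
Step 5: demand=5,sold=1 ship[2->3]=1 ship[1->2]=1 ship[0->1]=1 prod=2 -> [10 6 5 1]
Step 6: demand=5,sold=1 ship[2->3]=1 ship[1->2]=1 ship[0->1]=1 prod=2 -> [11 6 5 1]
Step 7: demand=5,sold=1 ship[2->3]=1 ship[1->2]=1 ship[0->1]=1 prod=2 -> [12 6 5 1]
Step 8: demand=5,sold=1 ship[2->3]=1 ship[1->2]=1 ship[0->1]=1 prod=2 -> [13 6 5 1]
Step 9: demand=5,sold=1 ship[2->3]=1 ship[1->2]=1 ship[0->1]=1 prod=2 -> [14 6 5 1]
Step 10: demand=5,sold=1 ship[2->3]=1 ship[1->2]=1 ship[0->1]=1 prod=2 -> [15 6 5 1]
Step 11: demand=5,sold=1 ship[2->3]=1 ship[1->2]=1 ship[0->1]=1 prod=2 -> [16 6 5 1]
Step 12: demand=5,sold=1 ship[2->3]=1 ship[1->2]=1 ship[0->1]=1 prod=2 -> [17 6 5 1]
First stockout at step 3

3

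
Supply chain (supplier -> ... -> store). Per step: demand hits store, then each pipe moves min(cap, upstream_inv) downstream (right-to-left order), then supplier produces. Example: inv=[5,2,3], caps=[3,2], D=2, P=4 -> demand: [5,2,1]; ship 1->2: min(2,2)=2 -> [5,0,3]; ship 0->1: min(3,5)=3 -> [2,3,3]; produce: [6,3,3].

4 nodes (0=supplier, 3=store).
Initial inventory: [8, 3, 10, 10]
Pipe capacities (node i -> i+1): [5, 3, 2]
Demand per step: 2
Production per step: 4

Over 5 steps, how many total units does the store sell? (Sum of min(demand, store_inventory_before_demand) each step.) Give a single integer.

Step 1: sold=2 (running total=2) -> [7 5 11 10]
Step 2: sold=2 (running total=4) -> [6 7 12 10]
Step 3: sold=2 (running total=6) -> [5 9 13 10]
Step 4: sold=2 (running total=8) -> [4 11 14 10]
Step 5: sold=2 (running total=10) -> [4 12 15 10]

Answer: 10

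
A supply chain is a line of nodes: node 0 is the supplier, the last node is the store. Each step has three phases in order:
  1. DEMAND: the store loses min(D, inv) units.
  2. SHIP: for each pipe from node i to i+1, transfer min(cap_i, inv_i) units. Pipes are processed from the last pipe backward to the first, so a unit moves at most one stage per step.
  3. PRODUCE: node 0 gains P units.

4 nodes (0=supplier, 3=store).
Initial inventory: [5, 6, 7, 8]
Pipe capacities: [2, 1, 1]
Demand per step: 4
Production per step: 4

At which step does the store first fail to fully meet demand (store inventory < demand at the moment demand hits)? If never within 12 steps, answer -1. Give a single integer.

Step 1: demand=4,sold=4 ship[2->3]=1 ship[1->2]=1 ship[0->1]=2 prod=4 -> [7 7 7 5]
Step 2: demand=4,sold=4 ship[2->3]=1 ship[1->2]=1 ship[0->1]=2 prod=4 -> [9 8 7 2]
Step 3: demand=4,sold=2 ship[2->3]=1 ship[1->2]=1 ship[0->1]=2 prod=4 -> [11 9 7 1]
Step 4: demand=4,sold=1 ship[2->3]=1 ship[1->2]=1 ship[0->1]=2 prod=4 -> [13 10 7 1]
Step 5: demand=4,sold=1 ship[2->3]=1 ship[1->2]=1 ship[0->1]=2 prod=4 -> [15 11 7 1]
Step 6: demand=4,sold=1 ship[2->3]=1 ship[1->2]=1 ship[0->1]=2 prod=4 -> [17 12 7 1]
Step 7: demand=4,sold=1 ship[2->3]=1 ship[1->2]=1 ship[0->1]=2 prod=4 -> [19 13 7 1]
Step 8: demand=4,sold=1 ship[2->3]=1 ship[1->2]=1 ship[0->1]=2 prod=4 -> [21 14 7 1]
Step 9: demand=4,sold=1 ship[2->3]=1 ship[1->2]=1 ship[0->1]=2 prod=4 -> [23 15 7 1]
Step 10: demand=4,sold=1 ship[2->3]=1 ship[1->2]=1 ship[0->1]=2 prod=4 -> [25 16 7 1]
Step 11: demand=4,sold=1 ship[2->3]=1 ship[1->2]=1 ship[0->1]=2 prod=4 -> [27 17 7 1]
Step 12: demand=4,sold=1 ship[2->3]=1 ship[1->2]=1 ship[0->1]=2 prod=4 -> [29 18 7 1]
First stockout at step 3

3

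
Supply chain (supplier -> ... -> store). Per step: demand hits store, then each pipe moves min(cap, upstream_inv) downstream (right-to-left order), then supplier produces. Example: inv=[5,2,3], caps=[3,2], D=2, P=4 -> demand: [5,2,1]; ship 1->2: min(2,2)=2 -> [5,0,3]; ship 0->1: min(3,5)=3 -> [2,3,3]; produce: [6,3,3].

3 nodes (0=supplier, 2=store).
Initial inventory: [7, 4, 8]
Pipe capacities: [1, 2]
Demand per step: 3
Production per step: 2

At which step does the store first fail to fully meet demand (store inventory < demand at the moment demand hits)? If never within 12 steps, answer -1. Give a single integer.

Step 1: demand=3,sold=3 ship[1->2]=2 ship[0->1]=1 prod=2 -> [8 3 7]
Step 2: demand=3,sold=3 ship[1->2]=2 ship[0->1]=1 prod=2 -> [9 2 6]
Step 3: demand=3,sold=3 ship[1->2]=2 ship[0->1]=1 prod=2 -> [10 1 5]
Step 4: demand=3,sold=3 ship[1->2]=1 ship[0->1]=1 prod=2 -> [11 1 3]
Step 5: demand=3,sold=3 ship[1->2]=1 ship[0->1]=1 prod=2 -> [12 1 1]
Step 6: demand=3,sold=1 ship[1->2]=1 ship[0->1]=1 prod=2 -> [13 1 1]
Step 7: demand=3,sold=1 ship[1->2]=1 ship[0->1]=1 prod=2 -> [14 1 1]
Step 8: demand=3,sold=1 ship[1->2]=1 ship[0->1]=1 prod=2 -> [15 1 1]
Step 9: demand=3,sold=1 ship[1->2]=1 ship[0->1]=1 prod=2 -> [16 1 1]
Step 10: demand=3,sold=1 ship[1->2]=1 ship[0->1]=1 prod=2 -> [17 1 1]
Step 11: demand=3,sold=1 ship[1->2]=1 ship[0->1]=1 prod=2 -> [18 1 1]
Step 12: demand=3,sold=1 ship[1->2]=1 ship[0->1]=1 prod=2 -> [19 1 1]
First stockout at step 6

6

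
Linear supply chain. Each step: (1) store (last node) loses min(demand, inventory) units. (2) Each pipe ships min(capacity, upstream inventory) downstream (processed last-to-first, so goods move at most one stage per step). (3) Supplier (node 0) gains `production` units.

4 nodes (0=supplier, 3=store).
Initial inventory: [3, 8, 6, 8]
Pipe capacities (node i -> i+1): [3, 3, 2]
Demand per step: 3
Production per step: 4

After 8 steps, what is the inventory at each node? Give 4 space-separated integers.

Step 1: demand=3,sold=3 ship[2->3]=2 ship[1->2]=3 ship[0->1]=3 prod=4 -> inv=[4 8 7 7]
Step 2: demand=3,sold=3 ship[2->3]=2 ship[1->2]=3 ship[0->1]=3 prod=4 -> inv=[5 8 8 6]
Step 3: demand=3,sold=3 ship[2->3]=2 ship[1->2]=3 ship[0->1]=3 prod=4 -> inv=[6 8 9 5]
Step 4: demand=3,sold=3 ship[2->3]=2 ship[1->2]=3 ship[0->1]=3 prod=4 -> inv=[7 8 10 4]
Step 5: demand=3,sold=3 ship[2->3]=2 ship[1->2]=3 ship[0->1]=3 prod=4 -> inv=[8 8 11 3]
Step 6: demand=3,sold=3 ship[2->3]=2 ship[1->2]=3 ship[0->1]=3 prod=4 -> inv=[9 8 12 2]
Step 7: demand=3,sold=2 ship[2->3]=2 ship[1->2]=3 ship[0->1]=3 prod=4 -> inv=[10 8 13 2]
Step 8: demand=3,sold=2 ship[2->3]=2 ship[1->2]=3 ship[0->1]=3 prod=4 -> inv=[11 8 14 2]

11 8 14 2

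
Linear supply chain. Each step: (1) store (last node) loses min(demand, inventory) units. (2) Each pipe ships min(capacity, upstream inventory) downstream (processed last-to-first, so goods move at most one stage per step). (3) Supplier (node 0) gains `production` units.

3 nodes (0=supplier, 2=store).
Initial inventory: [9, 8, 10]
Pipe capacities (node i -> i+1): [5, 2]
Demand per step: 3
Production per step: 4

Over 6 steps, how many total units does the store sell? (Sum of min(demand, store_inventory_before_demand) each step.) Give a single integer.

Answer: 18

Derivation:
Step 1: sold=3 (running total=3) -> [8 11 9]
Step 2: sold=3 (running total=6) -> [7 14 8]
Step 3: sold=3 (running total=9) -> [6 17 7]
Step 4: sold=3 (running total=12) -> [5 20 6]
Step 5: sold=3 (running total=15) -> [4 23 5]
Step 6: sold=3 (running total=18) -> [4 25 4]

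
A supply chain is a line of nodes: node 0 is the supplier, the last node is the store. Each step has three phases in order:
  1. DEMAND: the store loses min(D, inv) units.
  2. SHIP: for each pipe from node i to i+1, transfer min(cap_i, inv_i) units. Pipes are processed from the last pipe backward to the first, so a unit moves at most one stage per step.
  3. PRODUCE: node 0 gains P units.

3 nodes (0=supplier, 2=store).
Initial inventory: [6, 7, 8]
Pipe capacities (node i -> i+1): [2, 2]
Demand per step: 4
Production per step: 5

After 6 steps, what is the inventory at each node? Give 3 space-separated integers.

Step 1: demand=4,sold=4 ship[1->2]=2 ship[0->1]=2 prod=5 -> inv=[9 7 6]
Step 2: demand=4,sold=4 ship[1->2]=2 ship[0->1]=2 prod=5 -> inv=[12 7 4]
Step 3: demand=4,sold=4 ship[1->2]=2 ship[0->1]=2 prod=5 -> inv=[15 7 2]
Step 4: demand=4,sold=2 ship[1->2]=2 ship[0->1]=2 prod=5 -> inv=[18 7 2]
Step 5: demand=4,sold=2 ship[1->2]=2 ship[0->1]=2 prod=5 -> inv=[21 7 2]
Step 6: demand=4,sold=2 ship[1->2]=2 ship[0->1]=2 prod=5 -> inv=[24 7 2]

24 7 2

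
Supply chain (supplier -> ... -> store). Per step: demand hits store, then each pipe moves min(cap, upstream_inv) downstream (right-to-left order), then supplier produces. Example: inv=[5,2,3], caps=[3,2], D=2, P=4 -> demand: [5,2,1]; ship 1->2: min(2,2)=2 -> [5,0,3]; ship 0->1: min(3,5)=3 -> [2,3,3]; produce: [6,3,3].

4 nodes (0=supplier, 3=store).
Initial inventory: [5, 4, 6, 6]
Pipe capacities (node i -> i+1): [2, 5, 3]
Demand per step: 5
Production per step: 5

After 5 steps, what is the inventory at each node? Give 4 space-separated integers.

Step 1: demand=5,sold=5 ship[2->3]=3 ship[1->2]=4 ship[0->1]=2 prod=5 -> inv=[8 2 7 4]
Step 2: demand=5,sold=4 ship[2->3]=3 ship[1->2]=2 ship[0->1]=2 prod=5 -> inv=[11 2 6 3]
Step 3: demand=5,sold=3 ship[2->3]=3 ship[1->2]=2 ship[0->1]=2 prod=5 -> inv=[14 2 5 3]
Step 4: demand=5,sold=3 ship[2->3]=3 ship[1->2]=2 ship[0->1]=2 prod=5 -> inv=[17 2 4 3]
Step 5: demand=5,sold=3 ship[2->3]=3 ship[1->2]=2 ship[0->1]=2 prod=5 -> inv=[20 2 3 3]

20 2 3 3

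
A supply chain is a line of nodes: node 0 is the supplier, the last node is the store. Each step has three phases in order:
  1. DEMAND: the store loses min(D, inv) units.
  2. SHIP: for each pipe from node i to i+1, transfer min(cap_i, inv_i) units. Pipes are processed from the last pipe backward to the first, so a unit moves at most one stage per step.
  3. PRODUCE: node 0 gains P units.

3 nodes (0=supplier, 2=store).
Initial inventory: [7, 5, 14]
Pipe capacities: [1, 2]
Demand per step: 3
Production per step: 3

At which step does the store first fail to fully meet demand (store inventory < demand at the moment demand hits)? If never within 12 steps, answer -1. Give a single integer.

Step 1: demand=3,sold=3 ship[1->2]=2 ship[0->1]=1 prod=3 -> [9 4 13]
Step 2: demand=3,sold=3 ship[1->2]=2 ship[0->1]=1 prod=3 -> [11 3 12]
Step 3: demand=3,sold=3 ship[1->2]=2 ship[0->1]=1 prod=3 -> [13 2 11]
Step 4: demand=3,sold=3 ship[1->2]=2 ship[0->1]=1 prod=3 -> [15 1 10]
Step 5: demand=3,sold=3 ship[1->2]=1 ship[0->1]=1 prod=3 -> [17 1 8]
Step 6: demand=3,sold=3 ship[1->2]=1 ship[0->1]=1 prod=3 -> [19 1 6]
Step 7: demand=3,sold=3 ship[1->2]=1 ship[0->1]=1 prod=3 -> [21 1 4]
Step 8: demand=3,sold=3 ship[1->2]=1 ship[0->1]=1 prod=3 -> [23 1 2]
Step 9: demand=3,sold=2 ship[1->2]=1 ship[0->1]=1 prod=3 -> [25 1 1]
Step 10: demand=3,sold=1 ship[1->2]=1 ship[0->1]=1 prod=3 -> [27 1 1]
Step 11: demand=3,sold=1 ship[1->2]=1 ship[0->1]=1 prod=3 -> [29 1 1]
Step 12: demand=3,sold=1 ship[1->2]=1 ship[0->1]=1 prod=3 -> [31 1 1]
First stockout at step 9

9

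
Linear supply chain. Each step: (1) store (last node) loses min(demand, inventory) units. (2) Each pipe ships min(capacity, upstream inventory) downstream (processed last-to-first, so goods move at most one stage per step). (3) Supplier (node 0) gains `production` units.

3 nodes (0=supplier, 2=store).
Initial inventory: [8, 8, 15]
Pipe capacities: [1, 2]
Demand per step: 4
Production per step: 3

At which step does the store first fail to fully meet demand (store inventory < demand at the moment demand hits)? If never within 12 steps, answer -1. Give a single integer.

Step 1: demand=4,sold=4 ship[1->2]=2 ship[0->1]=1 prod=3 -> [10 7 13]
Step 2: demand=4,sold=4 ship[1->2]=2 ship[0->1]=1 prod=3 -> [12 6 11]
Step 3: demand=4,sold=4 ship[1->2]=2 ship[0->1]=1 prod=3 -> [14 5 9]
Step 4: demand=4,sold=4 ship[1->2]=2 ship[0->1]=1 prod=3 -> [16 4 7]
Step 5: demand=4,sold=4 ship[1->2]=2 ship[0->1]=1 prod=3 -> [18 3 5]
Step 6: demand=4,sold=4 ship[1->2]=2 ship[0->1]=1 prod=3 -> [20 2 3]
Step 7: demand=4,sold=3 ship[1->2]=2 ship[0->1]=1 prod=3 -> [22 1 2]
Step 8: demand=4,sold=2 ship[1->2]=1 ship[0->1]=1 prod=3 -> [24 1 1]
Step 9: demand=4,sold=1 ship[1->2]=1 ship[0->1]=1 prod=3 -> [26 1 1]
Step 10: demand=4,sold=1 ship[1->2]=1 ship[0->1]=1 prod=3 -> [28 1 1]
Step 11: demand=4,sold=1 ship[1->2]=1 ship[0->1]=1 prod=3 -> [30 1 1]
Step 12: demand=4,sold=1 ship[1->2]=1 ship[0->1]=1 prod=3 -> [32 1 1]
First stockout at step 7

7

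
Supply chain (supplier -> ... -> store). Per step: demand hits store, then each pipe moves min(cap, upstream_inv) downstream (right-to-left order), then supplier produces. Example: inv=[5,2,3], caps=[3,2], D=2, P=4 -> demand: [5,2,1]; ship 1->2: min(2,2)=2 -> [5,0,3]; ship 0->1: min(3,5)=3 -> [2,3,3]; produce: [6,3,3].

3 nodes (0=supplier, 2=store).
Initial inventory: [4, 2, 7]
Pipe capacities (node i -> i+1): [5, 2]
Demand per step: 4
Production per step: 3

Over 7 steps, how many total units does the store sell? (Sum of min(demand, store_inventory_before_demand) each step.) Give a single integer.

Step 1: sold=4 (running total=4) -> [3 4 5]
Step 2: sold=4 (running total=8) -> [3 5 3]
Step 3: sold=3 (running total=11) -> [3 6 2]
Step 4: sold=2 (running total=13) -> [3 7 2]
Step 5: sold=2 (running total=15) -> [3 8 2]
Step 6: sold=2 (running total=17) -> [3 9 2]
Step 7: sold=2 (running total=19) -> [3 10 2]

Answer: 19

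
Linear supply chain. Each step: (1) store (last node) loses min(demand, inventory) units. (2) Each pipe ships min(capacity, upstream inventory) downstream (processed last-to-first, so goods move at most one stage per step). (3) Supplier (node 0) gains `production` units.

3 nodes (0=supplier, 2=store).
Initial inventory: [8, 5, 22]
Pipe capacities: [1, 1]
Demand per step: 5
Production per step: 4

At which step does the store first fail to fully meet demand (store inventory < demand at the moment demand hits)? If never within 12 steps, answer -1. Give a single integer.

Step 1: demand=5,sold=5 ship[1->2]=1 ship[0->1]=1 prod=4 -> [11 5 18]
Step 2: demand=5,sold=5 ship[1->2]=1 ship[0->1]=1 prod=4 -> [14 5 14]
Step 3: demand=5,sold=5 ship[1->2]=1 ship[0->1]=1 prod=4 -> [17 5 10]
Step 4: demand=5,sold=5 ship[1->2]=1 ship[0->1]=1 prod=4 -> [20 5 6]
Step 5: demand=5,sold=5 ship[1->2]=1 ship[0->1]=1 prod=4 -> [23 5 2]
Step 6: demand=5,sold=2 ship[1->2]=1 ship[0->1]=1 prod=4 -> [26 5 1]
Step 7: demand=5,sold=1 ship[1->2]=1 ship[0->1]=1 prod=4 -> [29 5 1]
Step 8: demand=5,sold=1 ship[1->2]=1 ship[0->1]=1 prod=4 -> [32 5 1]
Step 9: demand=5,sold=1 ship[1->2]=1 ship[0->1]=1 prod=4 -> [35 5 1]
Step 10: demand=5,sold=1 ship[1->2]=1 ship[0->1]=1 prod=4 -> [38 5 1]
Step 11: demand=5,sold=1 ship[1->2]=1 ship[0->1]=1 prod=4 -> [41 5 1]
Step 12: demand=5,sold=1 ship[1->2]=1 ship[0->1]=1 prod=4 -> [44 5 1]
First stockout at step 6

6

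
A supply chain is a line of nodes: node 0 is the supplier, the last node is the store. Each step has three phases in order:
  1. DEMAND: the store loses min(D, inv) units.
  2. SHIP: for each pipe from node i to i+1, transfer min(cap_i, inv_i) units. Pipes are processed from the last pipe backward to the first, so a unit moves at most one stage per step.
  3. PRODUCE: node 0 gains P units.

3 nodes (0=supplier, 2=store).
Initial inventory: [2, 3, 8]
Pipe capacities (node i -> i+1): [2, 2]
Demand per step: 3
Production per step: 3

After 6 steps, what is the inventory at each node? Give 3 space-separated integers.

Step 1: demand=3,sold=3 ship[1->2]=2 ship[0->1]=2 prod=3 -> inv=[3 3 7]
Step 2: demand=3,sold=3 ship[1->2]=2 ship[0->1]=2 prod=3 -> inv=[4 3 6]
Step 3: demand=3,sold=3 ship[1->2]=2 ship[0->1]=2 prod=3 -> inv=[5 3 5]
Step 4: demand=3,sold=3 ship[1->2]=2 ship[0->1]=2 prod=3 -> inv=[6 3 4]
Step 5: demand=3,sold=3 ship[1->2]=2 ship[0->1]=2 prod=3 -> inv=[7 3 3]
Step 6: demand=3,sold=3 ship[1->2]=2 ship[0->1]=2 prod=3 -> inv=[8 3 2]

8 3 2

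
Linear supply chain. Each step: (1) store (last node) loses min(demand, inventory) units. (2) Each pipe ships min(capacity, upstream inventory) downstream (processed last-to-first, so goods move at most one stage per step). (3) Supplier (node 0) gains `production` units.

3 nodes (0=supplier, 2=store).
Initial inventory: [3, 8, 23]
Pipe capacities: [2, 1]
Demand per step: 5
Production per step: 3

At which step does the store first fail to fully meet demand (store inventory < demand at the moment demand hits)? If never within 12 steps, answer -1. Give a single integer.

Step 1: demand=5,sold=5 ship[1->2]=1 ship[0->1]=2 prod=3 -> [4 9 19]
Step 2: demand=5,sold=5 ship[1->2]=1 ship[0->1]=2 prod=3 -> [5 10 15]
Step 3: demand=5,sold=5 ship[1->2]=1 ship[0->1]=2 prod=3 -> [6 11 11]
Step 4: demand=5,sold=5 ship[1->2]=1 ship[0->1]=2 prod=3 -> [7 12 7]
Step 5: demand=5,sold=5 ship[1->2]=1 ship[0->1]=2 prod=3 -> [8 13 3]
Step 6: demand=5,sold=3 ship[1->2]=1 ship[0->1]=2 prod=3 -> [9 14 1]
Step 7: demand=5,sold=1 ship[1->2]=1 ship[0->1]=2 prod=3 -> [10 15 1]
Step 8: demand=5,sold=1 ship[1->2]=1 ship[0->1]=2 prod=3 -> [11 16 1]
Step 9: demand=5,sold=1 ship[1->2]=1 ship[0->1]=2 prod=3 -> [12 17 1]
Step 10: demand=5,sold=1 ship[1->2]=1 ship[0->1]=2 prod=3 -> [13 18 1]
Step 11: demand=5,sold=1 ship[1->2]=1 ship[0->1]=2 prod=3 -> [14 19 1]
Step 12: demand=5,sold=1 ship[1->2]=1 ship[0->1]=2 prod=3 -> [15 20 1]
First stockout at step 6

6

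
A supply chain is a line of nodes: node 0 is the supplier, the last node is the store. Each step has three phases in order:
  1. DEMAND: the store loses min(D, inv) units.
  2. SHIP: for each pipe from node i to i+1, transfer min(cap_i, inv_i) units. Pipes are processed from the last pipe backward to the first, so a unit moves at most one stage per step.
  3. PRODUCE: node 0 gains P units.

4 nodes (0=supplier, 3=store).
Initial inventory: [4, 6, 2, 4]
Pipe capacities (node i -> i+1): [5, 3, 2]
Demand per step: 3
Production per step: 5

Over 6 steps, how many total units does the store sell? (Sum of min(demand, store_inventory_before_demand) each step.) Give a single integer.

Step 1: sold=3 (running total=3) -> [5 7 3 3]
Step 2: sold=3 (running total=6) -> [5 9 4 2]
Step 3: sold=2 (running total=8) -> [5 11 5 2]
Step 4: sold=2 (running total=10) -> [5 13 6 2]
Step 5: sold=2 (running total=12) -> [5 15 7 2]
Step 6: sold=2 (running total=14) -> [5 17 8 2]

Answer: 14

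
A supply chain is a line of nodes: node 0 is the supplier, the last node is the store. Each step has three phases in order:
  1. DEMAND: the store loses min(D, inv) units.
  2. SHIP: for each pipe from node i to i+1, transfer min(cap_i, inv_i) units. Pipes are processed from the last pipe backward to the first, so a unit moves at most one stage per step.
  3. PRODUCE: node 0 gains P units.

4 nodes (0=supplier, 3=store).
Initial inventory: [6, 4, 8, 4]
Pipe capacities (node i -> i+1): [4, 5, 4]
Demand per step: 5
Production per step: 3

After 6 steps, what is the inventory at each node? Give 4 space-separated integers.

Step 1: demand=5,sold=4 ship[2->3]=4 ship[1->2]=4 ship[0->1]=4 prod=3 -> inv=[5 4 8 4]
Step 2: demand=5,sold=4 ship[2->3]=4 ship[1->2]=4 ship[0->1]=4 prod=3 -> inv=[4 4 8 4]
Step 3: demand=5,sold=4 ship[2->3]=4 ship[1->2]=4 ship[0->1]=4 prod=3 -> inv=[3 4 8 4]
Step 4: demand=5,sold=4 ship[2->3]=4 ship[1->2]=4 ship[0->1]=3 prod=3 -> inv=[3 3 8 4]
Step 5: demand=5,sold=4 ship[2->3]=4 ship[1->2]=3 ship[0->1]=3 prod=3 -> inv=[3 3 7 4]
Step 6: demand=5,sold=4 ship[2->3]=4 ship[1->2]=3 ship[0->1]=3 prod=3 -> inv=[3 3 6 4]

3 3 6 4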